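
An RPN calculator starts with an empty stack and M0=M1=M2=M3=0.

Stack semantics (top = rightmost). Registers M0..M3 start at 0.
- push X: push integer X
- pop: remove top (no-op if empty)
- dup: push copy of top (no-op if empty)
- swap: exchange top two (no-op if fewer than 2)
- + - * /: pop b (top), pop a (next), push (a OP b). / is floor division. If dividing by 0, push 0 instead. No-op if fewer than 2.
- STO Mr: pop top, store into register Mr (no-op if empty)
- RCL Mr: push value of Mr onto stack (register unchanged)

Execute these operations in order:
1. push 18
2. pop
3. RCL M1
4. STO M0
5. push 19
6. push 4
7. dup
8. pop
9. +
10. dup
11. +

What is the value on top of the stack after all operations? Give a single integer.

Answer: 46

Derivation:
After op 1 (push 18): stack=[18] mem=[0,0,0,0]
After op 2 (pop): stack=[empty] mem=[0,0,0,0]
After op 3 (RCL M1): stack=[0] mem=[0,0,0,0]
After op 4 (STO M0): stack=[empty] mem=[0,0,0,0]
After op 5 (push 19): stack=[19] mem=[0,0,0,0]
After op 6 (push 4): stack=[19,4] mem=[0,0,0,0]
After op 7 (dup): stack=[19,4,4] mem=[0,0,0,0]
After op 8 (pop): stack=[19,4] mem=[0,0,0,0]
After op 9 (+): stack=[23] mem=[0,0,0,0]
After op 10 (dup): stack=[23,23] mem=[0,0,0,0]
After op 11 (+): stack=[46] mem=[0,0,0,0]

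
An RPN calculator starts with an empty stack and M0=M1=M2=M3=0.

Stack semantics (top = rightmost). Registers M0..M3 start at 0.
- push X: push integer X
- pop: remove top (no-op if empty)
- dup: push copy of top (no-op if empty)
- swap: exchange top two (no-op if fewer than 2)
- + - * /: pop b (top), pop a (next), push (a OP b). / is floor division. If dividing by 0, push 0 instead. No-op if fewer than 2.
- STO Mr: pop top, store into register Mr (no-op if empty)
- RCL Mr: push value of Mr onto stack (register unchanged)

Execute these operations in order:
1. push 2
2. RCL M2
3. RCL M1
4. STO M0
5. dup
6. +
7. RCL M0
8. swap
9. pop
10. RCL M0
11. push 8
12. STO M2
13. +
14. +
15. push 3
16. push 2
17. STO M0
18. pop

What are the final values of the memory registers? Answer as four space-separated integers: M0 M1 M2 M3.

After op 1 (push 2): stack=[2] mem=[0,0,0,0]
After op 2 (RCL M2): stack=[2,0] mem=[0,0,0,0]
After op 3 (RCL M1): stack=[2,0,0] mem=[0,0,0,0]
After op 4 (STO M0): stack=[2,0] mem=[0,0,0,0]
After op 5 (dup): stack=[2,0,0] mem=[0,0,0,0]
After op 6 (+): stack=[2,0] mem=[0,0,0,0]
After op 7 (RCL M0): stack=[2,0,0] mem=[0,0,0,0]
After op 8 (swap): stack=[2,0,0] mem=[0,0,0,0]
After op 9 (pop): stack=[2,0] mem=[0,0,0,0]
After op 10 (RCL M0): stack=[2,0,0] mem=[0,0,0,0]
After op 11 (push 8): stack=[2,0,0,8] mem=[0,0,0,0]
After op 12 (STO M2): stack=[2,0,0] mem=[0,0,8,0]
After op 13 (+): stack=[2,0] mem=[0,0,8,0]
After op 14 (+): stack=[2] mem=[0,0,8,0]
After op 15 (push 3): stack=[2,3] mem=[0,0,8,0]
After op 16 (push 2): stack=[2,3,2] mem=[0,0,8,0]
After op 17 (STO M0): stack=[2,3] mem=[2,0,8,0]
After op 18 (pop): stack=[2] mem=[2,0,8,0]

Answer: 2 0 8 0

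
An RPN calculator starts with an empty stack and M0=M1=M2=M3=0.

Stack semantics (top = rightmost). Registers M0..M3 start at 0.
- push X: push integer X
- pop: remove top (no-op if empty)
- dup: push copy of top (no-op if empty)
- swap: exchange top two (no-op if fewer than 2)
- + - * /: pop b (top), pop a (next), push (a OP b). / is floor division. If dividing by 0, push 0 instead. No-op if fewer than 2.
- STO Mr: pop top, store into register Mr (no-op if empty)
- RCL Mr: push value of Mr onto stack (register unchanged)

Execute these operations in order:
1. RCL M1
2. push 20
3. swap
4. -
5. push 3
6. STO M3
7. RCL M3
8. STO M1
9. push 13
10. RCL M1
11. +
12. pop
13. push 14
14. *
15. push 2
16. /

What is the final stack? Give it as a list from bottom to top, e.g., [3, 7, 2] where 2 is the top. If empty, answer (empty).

Answer: [140]

Derivation:
After op 1 (RCL M1): stack=[0] mem=[0,0,0,0]
After op 2 (push 20): stack=[0,20] mem=[0,0,0,0]
After op 3 (swap): stack=[20,0] mem=[0,0,0,0]
After op 4 (-): stack=[20] mem=[0,0,0,0]
After op 5 (push 3): stack=[20,3] mem=[0,0,0,0]
After op 6 (STO M3): stack=[20] mem=[0,0,0,3]
After op 7 (RCL M3): stack=[20,3] mem=[0,0,0,3]
After op 8 (STO M1): stack=[20] mem=[0,3,0,3]
After op 9 (push 13): stack=[20,13] mem=[0,3,0,3]
After op 10 (RCL M1): stack=[20,13,3] mem=[0,3,0,3]
After op 11 (+): stack=[20,16] mem=[0,3,0,3]
After op 12 (pop): stack=[20] mem=[0,3,0,3]
After op 13 (push 14): stack=[20,14] mem=[0,3,0,3]
After op 14 (*): stack=[280] mem=[0,3,0,3]
After op 15 (push 2): stack=[280,2] mem=[0,3,0,3]
After op 16 (/): stack=[140] mem=[0,3,0,3]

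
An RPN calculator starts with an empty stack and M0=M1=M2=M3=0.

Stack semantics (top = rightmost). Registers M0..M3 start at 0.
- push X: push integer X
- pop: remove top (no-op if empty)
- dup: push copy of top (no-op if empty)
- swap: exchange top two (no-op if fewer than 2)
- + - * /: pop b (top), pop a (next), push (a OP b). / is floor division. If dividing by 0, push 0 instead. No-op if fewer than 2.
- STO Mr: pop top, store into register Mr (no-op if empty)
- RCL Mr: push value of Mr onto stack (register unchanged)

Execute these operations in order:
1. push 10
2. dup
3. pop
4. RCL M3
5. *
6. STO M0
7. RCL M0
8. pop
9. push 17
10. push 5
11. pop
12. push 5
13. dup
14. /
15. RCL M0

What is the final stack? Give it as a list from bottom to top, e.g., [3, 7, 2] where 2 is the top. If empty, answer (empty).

After op 1 (push 10): stack=[10] mem=[0,0,0,0]
After op 2 (dup): stack=[10,10] mem=[0,0,0,0]
After op 3 (pop): stack=[10] mem=[0,0,0,0]
After op 4 (RCL M3): stack=[10,0] mem=[0,0,0,0]
After op 5 (*): stack=[0] mem=[0,0,0,0]
After op 6 (STO M0): stack=[empty] mem=[0,0,0,0]
After op 7 (RCL M0): stack=[0] mem=[0,0,0,0]
After op 8 (pop): stack=[empty] mem=[0,0,0,0]
After op 9 (push 17): stack=[17] mem=[0,0,0,0]
After op 10 (push 5): stack=[17,5] mem=[0,0,0,0]
After op 11 (pop): stack=[17] mem=[0,0,0,0]
After op 12 (push 5): stack=[17,5] mem=[0,0,0,0]
After op 13 (dup): stack=[17,5,5] mem=[0,0,0,0]
After op 14 (/): stack=[17,1] mem=[0,0,0,0]
After op 15 (RCL M0): stack=[17,1,0] mem=[0,0,0,0]

Answer: [17, 1, 0]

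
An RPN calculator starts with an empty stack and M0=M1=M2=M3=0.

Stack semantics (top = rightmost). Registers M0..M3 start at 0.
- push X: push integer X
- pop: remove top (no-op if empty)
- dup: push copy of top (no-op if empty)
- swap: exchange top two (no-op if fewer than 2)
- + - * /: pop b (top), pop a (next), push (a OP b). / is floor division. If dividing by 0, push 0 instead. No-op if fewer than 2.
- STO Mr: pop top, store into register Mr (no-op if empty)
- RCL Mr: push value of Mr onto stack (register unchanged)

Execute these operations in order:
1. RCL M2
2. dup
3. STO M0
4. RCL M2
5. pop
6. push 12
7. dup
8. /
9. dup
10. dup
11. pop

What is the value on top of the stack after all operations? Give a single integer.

Answer: 1

Derivation:
After op 1 (RCL M2): stack=[0] mem=[0,0,0,0]
After op 2 (dup): stack=[0,0] mem=[0,0,0,0]
After op 3 (STO M0): stack=[0] mem=[0,0,0,0]
After op 4 (RCL M2): stack=[0,0] mem=[0,0,0,0]
After op 5 (pop): stack=[0] mem=[0,0,0,0]
After op 6 (push 12): stack=[0,12] mem=[0,0,0,0]
After op 7 (dup): stack=[0,12,12] mem=[0,0,0,0]
After op 8 (/): stack=[0,1] mem=[0,0,0,0]
After op 9 (dup): stack=[0,1,1] mem=[0,0,0,0]
After op 10 (dup): stack=[0,1,1,1] mem=[0,0,0,0]
After op 11 (pop): stack=[0,1,1] mem=[0,0,0,0]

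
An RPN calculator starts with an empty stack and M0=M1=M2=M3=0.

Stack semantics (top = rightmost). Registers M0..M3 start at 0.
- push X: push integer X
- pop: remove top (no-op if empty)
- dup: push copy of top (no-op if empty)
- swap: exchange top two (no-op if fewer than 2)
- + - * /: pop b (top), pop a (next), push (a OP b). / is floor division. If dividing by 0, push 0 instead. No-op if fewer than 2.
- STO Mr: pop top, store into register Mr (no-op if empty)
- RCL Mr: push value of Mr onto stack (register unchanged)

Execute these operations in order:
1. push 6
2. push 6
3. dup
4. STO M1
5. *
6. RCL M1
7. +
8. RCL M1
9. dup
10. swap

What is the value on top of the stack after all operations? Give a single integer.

After op 1 (push 6): stack=[6] mem=[0,0,0,0]
After op 2 (push 6): stack=[6,6] mem=[0,0,0,0]
After op 3 (dup): stack=[6,6,6] mem=[0,0,0,0]
After op 4 (STO M1): stack=[6,6] mem=[0,6,0,0]
After op 5 (*): stack=[36] mem=[0,6,0,0]
After op 6 (RCL M1): stack=[36,6] mem=[0,6,0,0]
After op 7 (+): stack=[42] mem=[0,6,0,0]
After op 8 (RCL M1): stack=[42,6] mem=[0,6,0,0]
After op 9 (dup): stack=[42,6,6] mem=[0,6,0,0]
After op 10 (swap): stack=[42,6,6] mem=[0,6,0,0]

Answer: 6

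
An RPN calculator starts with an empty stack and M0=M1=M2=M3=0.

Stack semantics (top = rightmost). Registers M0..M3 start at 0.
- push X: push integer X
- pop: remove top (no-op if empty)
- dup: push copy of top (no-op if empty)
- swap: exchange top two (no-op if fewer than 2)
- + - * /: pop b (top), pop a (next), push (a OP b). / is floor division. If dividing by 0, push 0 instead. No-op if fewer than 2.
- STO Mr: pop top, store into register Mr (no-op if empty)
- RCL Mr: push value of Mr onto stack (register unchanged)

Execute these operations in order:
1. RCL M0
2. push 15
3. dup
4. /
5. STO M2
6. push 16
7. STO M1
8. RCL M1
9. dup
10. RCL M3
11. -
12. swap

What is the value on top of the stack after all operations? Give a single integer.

Answer: 16

Derivation:
After op 1 (RCL M0): stack=[0] mem=[0,0,0,0]
After op 2 (push 15): stack=[0,15] mem=[0,0,0,0]
After op 3 (dup): stack=[0,15,15] mem=[0,0,0,0]
After op 4 (/): stack=[0,1] mem=[0,0,0,0]
After op 5 (STO M2): stack=[0] mem=[0,0,1,0]
After op 6 (push 16): stack=[0,16] mem=[0,0,1,0]
After op 7 (STO M1): stack=[0] mem=[0,16,1,0]
After op 8 (RCL M1): stack=[0,16] mem=[0,16,1,0]
After op 9 (dup): stack=[0,16,16] mem=[0,16,1,0]
After op 10 (RCL M3): stack=[0,16,16,0] mem=[0,16,1,0]
After op 11 (-): stack=[0,16,16] mem=[0,16,1,0]
After op 12 (swap): stack=[0,16,16] mem=[0,16,1,0]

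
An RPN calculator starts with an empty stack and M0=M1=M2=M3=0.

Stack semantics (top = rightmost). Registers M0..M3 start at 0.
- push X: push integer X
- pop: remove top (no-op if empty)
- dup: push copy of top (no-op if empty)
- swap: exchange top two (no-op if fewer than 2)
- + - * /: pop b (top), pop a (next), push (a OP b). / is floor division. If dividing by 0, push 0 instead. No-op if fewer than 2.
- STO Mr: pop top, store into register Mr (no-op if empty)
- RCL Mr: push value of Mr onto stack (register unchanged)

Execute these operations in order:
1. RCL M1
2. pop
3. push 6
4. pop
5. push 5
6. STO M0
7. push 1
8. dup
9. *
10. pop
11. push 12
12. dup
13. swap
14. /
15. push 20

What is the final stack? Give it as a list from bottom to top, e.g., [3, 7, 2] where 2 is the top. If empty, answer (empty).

After op 1 (RCL M1): stack=[0] mem=[0,0,0,0]
After op 2 (pop): stack=[empty] mem=[0,0,0,0]
After op 3 (push 6): stack=[6] mem=[0,0,0,0]
After op 4 (pop): stack=[empty] mem=[0,0,0,0]
After op 5 (push 5): stack=[5] mem=[0,0,0,0]
After op 6 (STO M0): stack=[empty] mem=[5,0,0,0]
After op 7 (push 1): stack=[1] mem=[5,0,0,0]
After op 8 (dup): stack=[1,1] mem=[5,0,0,0]
After op 9 (*): stack=[1] mem=[5,0,0,0]
After op 10 (pop): stack=[empty] mem=[5,0,0,0]
After op 11 (push 12): stack=[12] mem=[5,0,0,0]
After op 12 (dup): stack=[12,12] mem=[5,0,0,0]
After op 13 (swap): stack=[12,12] mem=[5,0,0,0]
After op 14 (/): stack=[1] mem=[5,0,0,0]
After op 15 (push 20): stack=[1,20] mem=[5,0,0,0]

Answer: [1, 20]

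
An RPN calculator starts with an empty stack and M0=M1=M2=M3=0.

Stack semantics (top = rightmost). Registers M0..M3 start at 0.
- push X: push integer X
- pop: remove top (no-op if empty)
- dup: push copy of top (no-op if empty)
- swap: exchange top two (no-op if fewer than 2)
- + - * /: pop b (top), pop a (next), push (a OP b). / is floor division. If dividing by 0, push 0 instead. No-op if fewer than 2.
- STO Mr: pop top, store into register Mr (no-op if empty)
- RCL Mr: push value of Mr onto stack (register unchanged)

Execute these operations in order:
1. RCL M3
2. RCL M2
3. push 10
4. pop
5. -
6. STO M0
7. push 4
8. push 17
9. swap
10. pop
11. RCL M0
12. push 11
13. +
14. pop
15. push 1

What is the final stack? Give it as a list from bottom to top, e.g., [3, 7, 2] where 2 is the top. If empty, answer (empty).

After op 1 (RCL M3): stack=[0] mem=[0,0,0,0]
After op 2 (RCL M2): stack=[0,0] mem=[0,0,0,0]
After op 3 (push 10): stack=[0,0,10] mem=[0,0,0,0]
After op 4 (pop): stack=[0,0] mem=[0,0,0,0]
After op 5 (-): stack=[0] mem=[0,0,0,0]
After op 6 (STO M0): stack=[empty] mem=[0,0,0,0]
After op 7 (push 4): stack=[4] mem=[0,0,0,0]
After op 8 (push 17): stack=[4,17] mem=[0,0,0,0]
After op 9 (swap): stack=[17,4] mem=[0,0,0,0]
After op 10 (pop): stack=[17] mem=[0,0,0,0]
After op 11 (RCL M0): stack=[17,0] mem=[0,0,0,0]
After op 12 (push 11): stack=[17,0,11] mem=[0,0,0,0]
After op 13 (+): stack=[17,11] mem=[0,0,0,0]
After op 14 (pop): stack=[17] mem=[0,0,0,0]
After op 15 (push 1): stack=[17,1] mem=[0,0,0,0]

Answer: [17, 1]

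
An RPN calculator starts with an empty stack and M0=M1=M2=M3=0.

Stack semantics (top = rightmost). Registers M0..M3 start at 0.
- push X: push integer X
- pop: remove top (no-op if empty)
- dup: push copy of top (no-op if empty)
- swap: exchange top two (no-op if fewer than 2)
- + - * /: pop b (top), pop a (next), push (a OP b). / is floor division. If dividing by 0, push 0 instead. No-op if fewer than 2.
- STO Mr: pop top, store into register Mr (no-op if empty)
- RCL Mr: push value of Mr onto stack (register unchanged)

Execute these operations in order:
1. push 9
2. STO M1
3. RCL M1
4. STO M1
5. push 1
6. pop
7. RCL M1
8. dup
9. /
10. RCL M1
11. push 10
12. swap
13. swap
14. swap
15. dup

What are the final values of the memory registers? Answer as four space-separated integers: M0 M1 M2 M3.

Answer: 0 9 0 0

Derivation:
After op 1 (push 9): stack=[9] mem=[0,0,0,0]
After op 2 (STO M1): stack=[empty] mem=[0,9,0,0]
After op 3 (RCL M1): stack=[9] mem=[0,9,0,0]
After op 4 (STO M1): stack=[empty] mem=[0,9,0,0]
After op 5 (push 1): stack=[1] mem=[0,9,0,0]
After op 6 (pop): stack=[empty] mem=[0,9,0,0]
After op 7 (RCL M1): stack=[9] mem=[0,9,0,0]
After op 8 (dup): stack=[9,9] mem=[0,9,0,0]
After op 9 (/): stack=[1] mem=[0,9,0,0]
After op 10 (RCL M1): stack=[1,9] mem=[0,9,0,0]
After op 11 (push 10): stack=[1,9,10] mem=[0,9,0,0]
After op 12 (swap): stack=[1,10,9] mem=[0,9,0,0]
After op 13 (swap): stack=[1,9,10] mem=[0,9,0,0]
After op 14 (swap): stack=[1,10,9] mem=[0,9,0,0]
After op 15 (dup): stack=[1,10,9,9] mem=[0,9,0,0]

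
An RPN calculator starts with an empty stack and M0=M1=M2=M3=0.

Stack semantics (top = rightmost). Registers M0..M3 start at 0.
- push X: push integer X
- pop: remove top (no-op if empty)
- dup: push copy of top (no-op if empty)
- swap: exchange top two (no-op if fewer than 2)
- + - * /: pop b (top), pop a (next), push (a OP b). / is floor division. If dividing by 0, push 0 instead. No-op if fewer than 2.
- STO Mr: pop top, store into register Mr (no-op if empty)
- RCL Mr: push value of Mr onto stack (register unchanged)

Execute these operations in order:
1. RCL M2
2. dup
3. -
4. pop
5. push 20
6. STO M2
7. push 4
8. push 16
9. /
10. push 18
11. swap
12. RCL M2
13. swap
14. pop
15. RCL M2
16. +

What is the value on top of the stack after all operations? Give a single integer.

Answer: 40

Derivation:
After op 1 (RCL M2): stack=[0] mem=[0,0,0,0]
After op 2 (dup): stack=[0,0] mem=[0,0,0,0]
After op 3 (-): stack=[0] mem=[0,0,0,0]
After op 4 (pop): stack=[empty] mem=[0,0,0,0]
After op 5 (push 20): stack=[20] mem=[0,0,0,0]
After op 6 (STO M2): stack=[empty] mem=[0,0,20,0]
After op 7 (push 4): stack=[4] mem=[0,0,20,0]
After op 8 (push 16): stack=[4,16] mem=[0,0,20,0]
After op 9 (/): stack=[0] mem=[0,0,20,0]
After op 10 (push 18): stack=[0,18] mem=[0,0,20,0]
After op 11 (swap): stack=[18,0] mem=[0,0,20,0]
After op 12 (RCL M2): stack=[18,0,20] mem=[0,0,20,0]
After op 13 (swap): stack=[18,20,0] mem=[0,0,20,0]
After op 14 (pop): stack=[18,20] mem=[0,0,20,0]
After op 15 (RCL M2): stack=[18,20,20] mem=[0,0,20,0]
After op 16 (+): stack=[18,40] mem=[0,0,20,0]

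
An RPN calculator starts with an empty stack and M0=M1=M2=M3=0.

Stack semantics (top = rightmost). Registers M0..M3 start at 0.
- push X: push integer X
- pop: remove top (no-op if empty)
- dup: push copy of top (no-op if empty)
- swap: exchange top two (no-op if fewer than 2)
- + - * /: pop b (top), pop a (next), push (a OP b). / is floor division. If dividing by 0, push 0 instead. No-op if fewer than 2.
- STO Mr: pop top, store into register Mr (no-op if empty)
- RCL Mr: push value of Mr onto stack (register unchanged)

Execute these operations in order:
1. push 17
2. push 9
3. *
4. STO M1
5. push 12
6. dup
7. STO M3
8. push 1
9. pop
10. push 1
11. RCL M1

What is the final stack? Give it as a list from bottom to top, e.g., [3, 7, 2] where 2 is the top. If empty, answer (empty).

After op 1 (push 17): stack=[17] mem=[0,0,0,0]
After op 2 (push 9): stack=[17,9] mem=[0,0,0,0]
After op 3 (*): stack=[153] mem=[0,0,0,0]
After op 4 (STO M1): stack=[empty] mem=[0,153,0,0]
After op 5 (push 12): stack=[12] mem=[0,153,0,0]
After op 6 (dup): stack=[12,12] mem=[0,153,0,0]
After op 7 (STO M3): stack=[12] mem=[0,153,0,12]
After op 8 (push 1): stack=[12,1] mem=[0,153,0,12]
After op 9 (pop): stack=[12] mem=[0,153,0,12]
After op 10 (push 1): stack=[12,1] mem=[0,153,0,12]
After op 11 (RCL M1): stack=[12,1,153] mem=[0,153,0,12]

Answer: [12, 1, 153]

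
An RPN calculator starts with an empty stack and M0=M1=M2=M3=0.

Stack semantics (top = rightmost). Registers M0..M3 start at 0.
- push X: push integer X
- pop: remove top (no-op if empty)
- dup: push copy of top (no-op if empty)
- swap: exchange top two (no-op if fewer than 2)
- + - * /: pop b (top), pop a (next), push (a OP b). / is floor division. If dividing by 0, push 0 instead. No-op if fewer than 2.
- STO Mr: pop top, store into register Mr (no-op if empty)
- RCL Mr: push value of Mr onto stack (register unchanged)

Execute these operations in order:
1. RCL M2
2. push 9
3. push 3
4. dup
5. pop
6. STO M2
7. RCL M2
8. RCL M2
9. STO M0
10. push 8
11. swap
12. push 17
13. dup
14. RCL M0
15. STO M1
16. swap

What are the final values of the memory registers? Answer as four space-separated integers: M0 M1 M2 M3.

After op 1 (RCL M2): stack=[0] mem=[0,0,0,0]
After op 2 (push 9): stack=[0,9] mem=[0,0,0,0]
After op 3 (push 3): stack=[0,9,3] mem=[0,0,0,0]
After op 4 (dup): stack=[0,9,3,3] mem=[0,0,0,0]
After op 5 (pop): stack=[0,9,3] mem=[0,0,0,0]
After op 6 (STO M2): stack=[0,9] mem=[0,0,3,0]
After op 7 (RCL M2): stack=[0,9,3] mem=[0,0,3,0]
After op 8 (RCL M2): stack=[0,9,3,3] mem=[0,0,3,0]
After op 9 (STO M0): stack=[0,9,3] mem=[3,0,3,0]
After op 10 (push 8): stack=[0,9,3,8] mem=[3,0,3,0]
After op 11 (swap): stack=[0,9,8,3] mem=[3,0,3,0]
After op 12 (push 17): stack=[0,9,8,3,17] mem=[3,0,3,0]
After op 13 (dup): stack=[0,9,8,3,17,17] mem=[3,0,3,0]
After op 14 (RCL M0): stack=[0,9,8,3,17,17,3] mem=[3,0,3,0]
After op 15 (STO M1): stack=[0,9,8,3,17,17] mem=[3,3,3,0]
After op 16 (swap): stack=[0,9,8,3,17,17] mem=[3,3,3,0]

Answer: 3 3 3 0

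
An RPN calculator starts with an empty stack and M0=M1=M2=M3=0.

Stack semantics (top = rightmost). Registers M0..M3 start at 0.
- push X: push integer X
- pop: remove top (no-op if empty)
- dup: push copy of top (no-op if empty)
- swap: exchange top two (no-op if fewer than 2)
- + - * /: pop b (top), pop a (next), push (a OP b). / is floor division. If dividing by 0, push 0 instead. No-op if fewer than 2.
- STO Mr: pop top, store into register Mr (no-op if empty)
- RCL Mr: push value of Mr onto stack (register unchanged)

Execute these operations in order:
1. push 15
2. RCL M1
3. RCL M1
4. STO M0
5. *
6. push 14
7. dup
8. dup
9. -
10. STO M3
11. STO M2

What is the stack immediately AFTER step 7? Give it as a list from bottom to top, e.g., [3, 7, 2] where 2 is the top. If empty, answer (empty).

After op 1 (push 15): stack=[15] mem=[0,0,0,0]
After op 2 (RCL M1): stack=[15,0] mem=[0,0,0,0]
After op 3 (RCL M1): stack=[15,0,0] mem=[0,0,0,0]
After op 4 (STO M0): stack=[15,0] mem=[0,0,0,0]
After op 5 (*): stack=[0] mem=[0,0,0,0]
After op 6 (push 14): stack=[0,14] mem=[0,0,0,0]
After op 7 (dup): stack=[0,14,14] mem=[0,0,0,0]

[0, 14, 14]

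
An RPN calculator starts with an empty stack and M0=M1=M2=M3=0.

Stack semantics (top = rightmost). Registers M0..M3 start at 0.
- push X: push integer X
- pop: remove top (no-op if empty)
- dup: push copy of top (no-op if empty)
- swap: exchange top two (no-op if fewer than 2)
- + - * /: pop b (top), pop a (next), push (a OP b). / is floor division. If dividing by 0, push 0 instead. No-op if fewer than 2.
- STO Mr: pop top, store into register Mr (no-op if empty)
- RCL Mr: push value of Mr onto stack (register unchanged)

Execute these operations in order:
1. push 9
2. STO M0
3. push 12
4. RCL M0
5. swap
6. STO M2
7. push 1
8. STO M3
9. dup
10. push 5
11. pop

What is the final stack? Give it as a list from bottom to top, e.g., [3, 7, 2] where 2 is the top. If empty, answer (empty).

After op 1 (push 9): stack=[9] mem=[0,0,0,0]
After op 2 (STO M0): stack=[empty] mem=[9,0,0,0]
After op 3 (push 12): stack=[12] mem=[9,0,0,0]
After op 4 (RCL M0): stack=[12,9] mem=[9,0,0,0]
After op 5 (swap): stack=[9,12] mem=[9,0,0,0]
After op 6 (STO M2): stack=[9] mem=[9,0,12,0]
After op 7 (push 1): stack=[9,1] mem=[9,0,12,0]
After op 8 (STO M3): stack=[9] mem=[9,0,12,1]
After op 9 (dup): stack=[9,9] mem=[9,0,12,1]
After op 10 (push 5): stack=[9,9,5] mem=[9,0,12,1]
After op 11 (pop): stack=[9,9] mem=[9,0,12,1]

Answer: [9, 9]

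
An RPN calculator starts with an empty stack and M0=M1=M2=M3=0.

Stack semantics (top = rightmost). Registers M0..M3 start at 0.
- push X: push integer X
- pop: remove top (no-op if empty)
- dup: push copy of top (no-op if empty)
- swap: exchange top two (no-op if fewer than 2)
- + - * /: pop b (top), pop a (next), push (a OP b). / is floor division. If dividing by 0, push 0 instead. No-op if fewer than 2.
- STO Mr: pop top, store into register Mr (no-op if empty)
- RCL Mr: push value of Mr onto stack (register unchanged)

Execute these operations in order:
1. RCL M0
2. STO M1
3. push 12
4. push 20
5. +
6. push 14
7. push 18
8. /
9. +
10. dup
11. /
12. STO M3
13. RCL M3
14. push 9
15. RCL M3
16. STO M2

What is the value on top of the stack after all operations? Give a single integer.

Answer: 9

Derivation:
After op 1 (RCL M0): stack=[0] mem=[0,0,0,0]
After op 2 (STO M1): stack=[empty] mem=[0,0,0,0]
After op 3 (push 12): stack=[12] mem=[0,0,0,0]
After op 4 (push 20): stack=[12,20] mem=[0,0,0,0]
After op 5 (+): stack=[32] mem=[0,0,0,0]
After op 6 (push 14): stack=[32,14] mem=[0,0,0,0]
After op 7 (push 18): stack=[32,14,18] mem=[0,0,0,0]
After op 8 (/): stack=[32,0] mem=[0,0,0,0]
After op 9 (+): stack=[32] mem=[0,0,0,0]
After op 10 (dup): stack=[32,32] mem=[0,0,0,0]
After op 11 (/): stack=[1] mem=[0,0,0,0]
After op 12 (STO M3): stack=[empty] mem=[0,0,0,1]
After op 13 (RCL M3): stack=[1] mem=[0,0,0,1]
After op 14 (push 9): stack=[1,9] mem=[0,0,0,1]
After op 15 (RCL M3): stack=[1,9,1] mem=[0,0,0,1]
After op 16 (STO M2): stack=[1,9] mem=[0,0,1,1]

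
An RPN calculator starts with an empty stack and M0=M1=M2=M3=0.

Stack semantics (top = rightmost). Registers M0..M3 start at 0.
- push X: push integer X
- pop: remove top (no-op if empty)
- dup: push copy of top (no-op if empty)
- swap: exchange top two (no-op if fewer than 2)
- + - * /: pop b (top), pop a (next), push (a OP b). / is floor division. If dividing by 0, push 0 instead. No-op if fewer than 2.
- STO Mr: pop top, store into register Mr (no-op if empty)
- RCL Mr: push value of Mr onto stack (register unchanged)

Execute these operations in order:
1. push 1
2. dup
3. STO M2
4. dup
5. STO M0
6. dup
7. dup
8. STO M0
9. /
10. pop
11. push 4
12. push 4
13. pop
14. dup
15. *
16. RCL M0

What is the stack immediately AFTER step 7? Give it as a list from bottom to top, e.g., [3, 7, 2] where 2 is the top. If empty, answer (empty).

After op 1 (push 1): stack=[1] mem=[0,0,0,0]
After op 2 (dup): stack=[1,1] mem=[0,0,0,0]
After op 3 (STO M2): stack=[1] mem=[0,0,1,0]
After op 4 (dup): stack=[1,1] mem=[0,0,1,0]
After op 5 (STO M0): stack=[1] mem=[1,0,1,0]
After op 6 (dup): stack=[1,1] mem=[1,0,1,0]
After op 7 (dup): stack=[1,1,1] mem=[1,0,1,0]

[1, 1, 1]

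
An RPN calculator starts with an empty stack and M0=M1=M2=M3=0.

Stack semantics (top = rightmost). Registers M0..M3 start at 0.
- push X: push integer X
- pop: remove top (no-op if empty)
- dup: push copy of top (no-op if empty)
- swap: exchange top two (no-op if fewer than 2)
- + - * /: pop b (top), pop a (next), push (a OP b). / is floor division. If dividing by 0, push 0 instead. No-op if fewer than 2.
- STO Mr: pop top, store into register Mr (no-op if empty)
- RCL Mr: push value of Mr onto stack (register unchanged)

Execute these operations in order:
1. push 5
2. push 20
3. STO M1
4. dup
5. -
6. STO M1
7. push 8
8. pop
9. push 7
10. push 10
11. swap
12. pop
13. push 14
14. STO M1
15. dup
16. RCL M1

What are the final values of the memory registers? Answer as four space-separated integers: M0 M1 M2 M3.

Answer: 0 14 0 0

Derivation:
After op 1 (push 5): stack=[5] mem=[0,0,0,0]
After op 2 (push 20): stack=[5,20] mem=[0,0,0,0]
After op 3 (STO M1): stack=[5] mem=[0,20,0,0]
After op 4 (dup): stack=[5,5] mem=[0,20,0,0]
After op 5 (-): stack=[0] mem=[0,20,0,0]
After op 6 (STO M1): stack=[empty] mem=[0,0,0,0]
After op 7 (push 8): stack=[8] mem=[0,0,0,0]
After op 8 (pop): stack=[empty] mem=[0,0,0,0]
After op 9 (push 7): stack=[7] mem=[0,0,0,0]
After op 10 (push 10): stack=[7,10] mem=[0,0,0,0]
After op 11 (swap): stack=[10,7] mem=[0,0,0,0]
After op 12 (pop): stack=[10] mem=[0,0,0,0]
After op 13 (push 14): stack=[10,14] mem=[0,0,0,0]
After op 14 (STO M1): stack=[10] mem=[0,14,0,0]
After op 15 (dup): stack=[10,10] mem=[0,14,0,0]
After op 16 (RCL M1): stack=[10,10,14] mem=[0,14,0,0]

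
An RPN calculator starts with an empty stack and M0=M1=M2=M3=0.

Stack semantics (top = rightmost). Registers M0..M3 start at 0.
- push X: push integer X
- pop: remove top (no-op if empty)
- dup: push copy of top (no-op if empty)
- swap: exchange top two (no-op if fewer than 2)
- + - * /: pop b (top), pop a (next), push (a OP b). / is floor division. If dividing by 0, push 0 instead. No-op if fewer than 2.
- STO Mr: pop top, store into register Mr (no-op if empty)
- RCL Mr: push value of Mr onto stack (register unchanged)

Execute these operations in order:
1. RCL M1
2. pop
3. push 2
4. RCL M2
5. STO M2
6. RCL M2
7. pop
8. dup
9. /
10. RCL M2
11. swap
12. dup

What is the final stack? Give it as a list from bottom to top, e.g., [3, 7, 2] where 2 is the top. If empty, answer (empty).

Answer: [0, 1, 1]

Derivation:
After op 1 (RCL M1): stack=[0] mem=[0,0,0,0]
After op 2 (pop): stack=[empty] mem=[0,0,0,0]
After op 3 (push 2): stack=[2] mem=[0,0,0,0]
After op 4 (RCL M2): stack=[2,0] mem=[0,0,0,0]
After op 5 (STO M2): stack=[2] mem=[0,0,0,0]
After op 6 (RCL M2): stack=[2,0] mem=[0,0,0,0]
After op 7 (pop): stack=[2] mem=[0,0,0,0]
After op 8 (dup): stack=[2,2] mem=[0,0,0,0]
After op 9 (/): stack=[1] mem=[0,0,0,0]
After op 10 (RCL M2): stack=[1,0] mem=[0,0,0,0]
After op 11 (swap): stack=[0,1] mem=[0,0,0,0]
After op 12 (dup): stack=[0,1,1] mem=[0,0,0,0]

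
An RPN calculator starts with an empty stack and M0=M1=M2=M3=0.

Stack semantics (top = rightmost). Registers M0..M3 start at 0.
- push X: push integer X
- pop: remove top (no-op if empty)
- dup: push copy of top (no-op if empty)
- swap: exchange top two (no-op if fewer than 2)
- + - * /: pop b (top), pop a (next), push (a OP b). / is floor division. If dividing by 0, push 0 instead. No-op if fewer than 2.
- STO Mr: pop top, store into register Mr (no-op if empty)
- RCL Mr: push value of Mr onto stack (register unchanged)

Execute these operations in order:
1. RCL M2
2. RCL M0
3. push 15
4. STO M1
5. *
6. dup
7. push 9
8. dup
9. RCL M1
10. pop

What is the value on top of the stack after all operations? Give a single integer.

Answer: 9

Derivation:
After op 1 (RCL M2): stack=[0] mem=[0,0,0,0]
After op 2 (RCL M0): stack=[0,0] mem=[0,0,0,0]
After op 3 (push 15): stack=[0,0,15] mem=[0,0,0,0]
After op 4 (STO M1): stack=[0,0] mem=[0,15,0,0]
After op 5 (*): stack=[0] mem=[0,15,0,0]
After op 6 (dup): stack=[0,0] mem=[0,15,0,0]
After op 7 (push 9): stack=[0,0,9] mem=[0,15,0,0]
After op 8 (dup): stack=[0,0,9,9] mem=[0,15,0,0]
After op 9 (RCL M1): stack=[0,0,9,9,15] mem=[0,15,0,0]
After op 10 (pop): stack=[0,0,9,9] mem=[0,15,0,0]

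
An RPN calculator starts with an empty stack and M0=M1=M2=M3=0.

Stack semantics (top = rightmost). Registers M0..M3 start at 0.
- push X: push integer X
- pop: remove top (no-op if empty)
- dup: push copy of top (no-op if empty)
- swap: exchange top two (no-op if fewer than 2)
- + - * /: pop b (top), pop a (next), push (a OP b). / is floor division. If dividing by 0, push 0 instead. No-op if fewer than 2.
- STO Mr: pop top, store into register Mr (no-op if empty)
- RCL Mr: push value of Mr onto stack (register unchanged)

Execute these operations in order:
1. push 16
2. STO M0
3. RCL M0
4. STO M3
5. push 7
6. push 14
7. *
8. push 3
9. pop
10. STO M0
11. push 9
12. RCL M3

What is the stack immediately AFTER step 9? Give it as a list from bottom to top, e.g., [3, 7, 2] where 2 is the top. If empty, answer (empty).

After op 1 (push 16): stack=[16] mem=[0,0,0,0]
After op 2 (STO M0): stack=[empty] mem=[16,0,0,0]
After op 3 (RCL M0): stack=[16] mem=[16,0,0,0]
After op 4 (STO M3): stack=[empty] mem=[16,0,0,16]
After op 5 (push 7): stack=[7] mem=[16,0,0,16]
After op 6 (push 14): stack=[7,14] mem=[16,0,0,16]
After op 7 (*): stack=[98] mem=[16,0,0,16]
After op 8 (push 3): stack=[98,3] mem=[16,0,0,16]
After op 9 (pop): stack=[98] mem=[16,0,0,16]

[98]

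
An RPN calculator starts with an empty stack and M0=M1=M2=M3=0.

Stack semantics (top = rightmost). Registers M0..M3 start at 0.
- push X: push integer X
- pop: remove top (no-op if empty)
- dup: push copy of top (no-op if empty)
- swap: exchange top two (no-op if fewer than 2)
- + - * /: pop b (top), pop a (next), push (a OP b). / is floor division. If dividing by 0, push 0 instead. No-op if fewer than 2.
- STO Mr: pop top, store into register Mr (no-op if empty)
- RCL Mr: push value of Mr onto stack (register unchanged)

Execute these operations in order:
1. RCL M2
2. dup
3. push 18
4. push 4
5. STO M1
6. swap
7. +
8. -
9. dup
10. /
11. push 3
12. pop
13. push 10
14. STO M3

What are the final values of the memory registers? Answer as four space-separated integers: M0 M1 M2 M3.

Answer: 0 4 0 10

Derivation:
After op 1 (RCL M2): stack=[0] mem=[0,0,0,0]
After op 2 (dup): stack=[0,0] mem=[0,0,0,0]
After op 3 (push 18): stack=[0,0,18] mem=[0,0,0,0]
After op 4 (push 4): stack=[0,0,18,4] mem=[0,0,0,0]
After op 5 (STO M1): stack=[0,0,18] mem=[0,4,0,0]
After op 6 (swap): stack=[0,18,0] mem=[0,4,0,0]
After op 7 (+): stack=[0,18] mem=[0,4,0,0]
After op 8 (-): stack=[-18] mem=[0,4,0,0]
After op 9 (dup): stack=[-18,-18] mem=[0,4,0,0]
After op 10 (/): stack=[1] mem=[0,4,0,0]
After op 11 (push 3): stack=[1,3] mem=[0,4,0,0]
After op 12 (pop): stack=[1] mem=[0,4,0,0]
After op 13 (push 10): stack=[1,10] mem=[0,4,0,0]
After op 14 (STO M3): stack=[1] mem=[0,4,0,10]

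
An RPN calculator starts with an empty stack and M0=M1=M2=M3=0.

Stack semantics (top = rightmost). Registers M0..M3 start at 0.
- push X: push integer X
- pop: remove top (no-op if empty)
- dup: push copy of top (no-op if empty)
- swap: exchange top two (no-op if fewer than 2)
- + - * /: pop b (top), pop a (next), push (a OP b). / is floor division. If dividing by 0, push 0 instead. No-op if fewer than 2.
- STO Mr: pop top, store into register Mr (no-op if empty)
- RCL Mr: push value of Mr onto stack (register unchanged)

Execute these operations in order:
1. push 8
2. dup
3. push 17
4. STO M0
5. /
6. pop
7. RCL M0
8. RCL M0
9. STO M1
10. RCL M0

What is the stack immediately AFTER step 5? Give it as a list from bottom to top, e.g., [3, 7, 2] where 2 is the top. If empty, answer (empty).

After op 1 (push 8): stack=[8] mem=[0,0,0,0]
After op 2 (dup): stack=[8,8] mem=[0,0,0,0]
After op 3 (push 17): stack=[8,8,17] mem=[0,0,0,0]
After op 4 (STO M0): stack=[8,8] mem=[17,0,0,0]
After op 5 (/): stack=[1] mem=[17,0,0,0]

[1]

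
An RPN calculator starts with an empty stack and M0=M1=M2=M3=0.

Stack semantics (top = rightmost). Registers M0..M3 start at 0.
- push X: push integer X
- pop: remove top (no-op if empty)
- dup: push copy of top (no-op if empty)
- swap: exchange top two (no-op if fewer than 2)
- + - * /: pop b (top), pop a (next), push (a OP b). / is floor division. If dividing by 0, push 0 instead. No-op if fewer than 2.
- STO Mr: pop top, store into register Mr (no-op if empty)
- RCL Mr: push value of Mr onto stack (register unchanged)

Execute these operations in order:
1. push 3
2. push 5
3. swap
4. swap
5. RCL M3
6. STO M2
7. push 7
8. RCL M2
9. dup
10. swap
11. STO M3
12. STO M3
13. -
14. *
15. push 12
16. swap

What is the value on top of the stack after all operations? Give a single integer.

Answer: -6

Derivation:
After op 1 (push 3): stack=[3] mem=[0,0,0,0]
After op 2 (push 5): stack=[3,5] mem=[0,0,0,0]
After op 3 (swap): stack=[5,3] mem=[0,0,0,0]
After op 4 (swap): stack=[3,5] mem=[0,0,0,0]
After op 5 (RCL M3): stack=[3,5,0] mem=[0,0,0,0]
After op 6 (STO M2): stack=[3,5] mem=[0,0,0,0]
After op 7 (push 7): stack=[3,5,7] mem=[0,0,0,0]
After op 8 (RCL M2): stack=[3,5,7,0] mem=[0,0,0,0]
After op 9 (dup): stack=[3,5,7,0,0] mem=[0,0,0,0]
After op 10 (swap): stack=[3,5,7,0,0] mem=[0,0,0,0]
After op 11 (STO M3): stack=[3,5,7,0] mem=[0,0,0,0]
After op 12 (STO M3): stack=[3,5,7] mem=[0,0,0,0]
After op 13 (-): stack=[3,-2] mem=[0,0,0,0]
After op 14 (*): stack=[-6] mem=[0,0,0,0]
After op 15 (push 12): stack=[-6,12] mem=[0,0,0,0]
After op 16 (swap): stack=[12,-6] mem=[0,0,0,0]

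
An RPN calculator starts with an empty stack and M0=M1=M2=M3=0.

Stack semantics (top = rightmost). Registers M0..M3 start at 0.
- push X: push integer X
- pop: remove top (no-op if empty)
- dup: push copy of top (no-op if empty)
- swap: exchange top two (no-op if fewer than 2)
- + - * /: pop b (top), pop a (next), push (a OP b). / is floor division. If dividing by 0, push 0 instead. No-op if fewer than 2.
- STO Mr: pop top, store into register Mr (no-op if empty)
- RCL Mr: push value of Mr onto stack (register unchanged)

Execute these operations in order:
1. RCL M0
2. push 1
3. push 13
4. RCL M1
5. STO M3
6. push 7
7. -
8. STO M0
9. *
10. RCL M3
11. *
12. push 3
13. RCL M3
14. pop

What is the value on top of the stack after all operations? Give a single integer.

Answer: 3

Derivation:
After op 1 (RCL M0): stack=[0] mem=[0,0,0,0]
After op 2 (push 1): stack=[0,1] mem=[0,0,0,0]
After op 3 (push 13): stack=[0,1,13] mem=[0,0,0,0]
After op 4 (RCL M1): stack=[0,1,13,0] mem=[0,0,0,0]
After op 5 (STO M3): stack=[0,1,13] mem=[0,0,0,0]
After op 6 (push 7): stack=[0,1,13,7] mem=[0,0,0,0]
After op 7 (-): stack=[0,1,6] mem=[0,0,0,0]
After op 8 (STO M0): stack=[0,1] mem=[6,0,0,0]
After op 9 (*): stack=[0] mem=[6,0,0,0]
After op 10 (RCL M3): stack=[0,0] mem=[6,0,0,0]
After op 11 (*): stack=[0] mem=[6,0,0,0]
After op 12 (push 3): stack=[0,3] mem=[6,0,0,0]
After op 13 (RCL M3): stack=[0,3,0] mem=[6,0,0,0]
After op 14 (pop): stack=[0,3] mem=[6,0,0,0]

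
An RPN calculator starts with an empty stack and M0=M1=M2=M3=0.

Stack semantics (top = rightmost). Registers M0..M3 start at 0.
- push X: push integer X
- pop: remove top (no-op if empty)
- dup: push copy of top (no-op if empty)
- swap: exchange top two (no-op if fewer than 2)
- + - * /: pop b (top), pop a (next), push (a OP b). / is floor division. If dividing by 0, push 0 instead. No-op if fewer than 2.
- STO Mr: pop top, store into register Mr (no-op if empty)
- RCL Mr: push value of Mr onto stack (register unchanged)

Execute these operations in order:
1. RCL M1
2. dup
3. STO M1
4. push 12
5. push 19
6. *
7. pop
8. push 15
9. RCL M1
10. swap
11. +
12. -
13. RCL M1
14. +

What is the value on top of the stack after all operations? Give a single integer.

After op 1 (RCL M1): stack=[0] mem=[0,0,0,0]
After op 2 (dup): stack=[0,0] mem=[0,0,0,0]
After op 3 (STO M1): stack=[0] mem=[0,0,0,0]
After op 4 (push 12): stack=[0,12] mem=[0,0,0,0]
After op 5 (push 19): stack=[0,12,19] mem=[0,0,0,0]
After op 6 (*): stack=[0,228] mem=[0,0,0,0]
After op 7 (pop): stack=[0] mem=[0,0,0,0]
After op 8 (push 15): stack=[0,15] mem=[0,0,0,0]
After op 9 (RCL M1): stack=[0,15,0] mem=[0,0,0,0]
After op 10 (swap): stack=[0,0,15] mem=[0,0,0,0]
After op 11 (+): stack=[0,15] mem=[0,0,0,0]
After op 12 (-): stack=[-15] mem=[0,0,0,0]
After op 13 (RCL M1): stack=[-15,0] mem=[0,0,0,0]
After op 14 (+): stack=[-15] mem=[0,0,0,0]

Answer: -15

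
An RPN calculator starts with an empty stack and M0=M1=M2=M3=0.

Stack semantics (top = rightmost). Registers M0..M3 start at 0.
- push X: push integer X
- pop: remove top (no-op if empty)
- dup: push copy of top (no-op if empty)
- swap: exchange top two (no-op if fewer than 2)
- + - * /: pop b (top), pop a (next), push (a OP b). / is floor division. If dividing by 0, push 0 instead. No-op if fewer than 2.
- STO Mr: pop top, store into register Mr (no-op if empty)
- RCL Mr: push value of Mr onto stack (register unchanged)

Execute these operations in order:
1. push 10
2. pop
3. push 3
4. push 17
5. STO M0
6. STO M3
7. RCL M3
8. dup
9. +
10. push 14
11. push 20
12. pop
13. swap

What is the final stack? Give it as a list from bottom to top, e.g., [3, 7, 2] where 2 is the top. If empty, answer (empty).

Answer: [14, 6]

Derivation:
After op 1 (push 10): stack=[10] mem=[0,0,0,0]
After op 2 (pop): stack=[empty] mem=[0,0,0,0]
After op 3 (push 3): stack=[3] mem=[0,0,0,0]
After op 4 (push 17): stack=[3,17] mem=[0,0,0,0]
After op 5 (STO M0): stack=[3] mem=[17,0,0,0]
After op 6 (STO M3): stack=[empty] mem=[17,0,0,3]
After op 7 (RCL M3): stack=[3] mem=[17,0,0,3]
After op 8 (dup): stack=[3,3] mem=[17,0,0,3]
After op 9 (+): stack=[6] mem=[17,0,0,3]
After op 10 (push 14): stack=[6,14] mem=[17,0,0,3]
After op 11 (push 20): stack=[6,14,20] mem=[17,0,0,3]
After op 12 (pop): stack=[6,14] mem=[17,0,0,3]
After op 13 (swap): stack=[14,6] mem=[17,0,0,3]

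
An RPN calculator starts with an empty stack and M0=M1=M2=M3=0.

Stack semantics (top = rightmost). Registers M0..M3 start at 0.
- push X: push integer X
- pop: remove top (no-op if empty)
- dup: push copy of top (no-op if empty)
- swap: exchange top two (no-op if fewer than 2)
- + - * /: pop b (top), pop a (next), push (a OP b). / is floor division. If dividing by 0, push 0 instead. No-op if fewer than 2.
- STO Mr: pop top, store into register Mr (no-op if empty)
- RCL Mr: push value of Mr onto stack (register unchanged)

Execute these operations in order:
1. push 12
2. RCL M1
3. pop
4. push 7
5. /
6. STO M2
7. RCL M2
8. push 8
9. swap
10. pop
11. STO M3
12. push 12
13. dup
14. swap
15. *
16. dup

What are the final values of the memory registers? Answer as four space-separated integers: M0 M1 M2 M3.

Answer: 0 0 1 8

Derivation:
After op 1 (push 12): stack=[12] mem=[0,0,0,0]
After op 2 (RCL M1): stack=[12,0] mem=[0,0,0,0]
After op 3 (pop): stack=[12] mem=[0,0,0,0]
After op 4 (push 7): stack=[12,7] mem=[0,0,0,0]
After op 5 (/): stack=[1] mem=[0,0,0,0]
After op 6 (STO M2): stack=[empty] mem=[0,0,1,0]
After op 7 (RCL M2): stack=[1] mem=[0,0,1,0]
After op 8 (push 8): stack=[1,8] mem=[0,0,1,0]
After op 9 (swap): stack=[8,1] mem=[0,0,1,0]
After op 10 (pop): stack=[8] mem=[0,0,1,0]
After op 11 (STO M3): stack=[empty] mem=[0,0,1,8]
After op 12 (push 12): stack=[12] mem=[0,0,1,8]
After op 13 (dup): stack=[12,12] mem=[0,0,1,8]
After op 14 (swap): stack=[12,12] mem=[0,0,1,8]
After op 15 (*): stack=[144] mem=[0,0,1,8]
After op 16 (dup): stack=[144,144] mem=[0,0,1,8]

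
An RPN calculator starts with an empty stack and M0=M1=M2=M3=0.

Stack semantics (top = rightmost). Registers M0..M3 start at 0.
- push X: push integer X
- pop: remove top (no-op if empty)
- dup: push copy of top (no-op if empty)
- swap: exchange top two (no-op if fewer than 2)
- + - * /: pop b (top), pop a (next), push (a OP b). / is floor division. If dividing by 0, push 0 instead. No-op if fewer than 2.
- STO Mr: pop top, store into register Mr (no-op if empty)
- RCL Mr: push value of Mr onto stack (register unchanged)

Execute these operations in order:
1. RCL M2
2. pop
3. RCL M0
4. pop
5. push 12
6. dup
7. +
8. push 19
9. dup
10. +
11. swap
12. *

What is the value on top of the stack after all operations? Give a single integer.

After op 1 (RCL M2): stack=[0] mem=[0,0,0,0]
After op 2 (pop): stack=[empty] mem=[0,0,0,0]
After op 3 (RCL M0): stack=[0] mem=[0,0,0,0]
After op 4 (pop): stack=[empty] mem=[0,0,0,0]
After op 5 (push 12): stack=[12] mem=[0,0,0,0]
After op 6 (dup): stack=[12,12] mem=[0,0,0,0]
After op 7 (+): stack=[24] mem=[0,0,0,0]
After op 8 (push 19): stack=[24,19] mem=[0,0,0,0]
After op 9 (dup): stack=[24,19,19] mem=[0,0,0,0]
After op 10 (+): stack=[24,38] mem=[0,0,0,0]
After op 11 (swap): stack=[38,24] mem=[0,0,0,0]
After op 12 (*): stack=[912] mem=[0,0,0,0]

Answer: 912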